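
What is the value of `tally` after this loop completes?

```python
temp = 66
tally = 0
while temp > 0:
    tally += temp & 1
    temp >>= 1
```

Count set bits in 66 (binary: 0b1000010)
`tally` takes the values: 0 → 1 → 2

Answer: 2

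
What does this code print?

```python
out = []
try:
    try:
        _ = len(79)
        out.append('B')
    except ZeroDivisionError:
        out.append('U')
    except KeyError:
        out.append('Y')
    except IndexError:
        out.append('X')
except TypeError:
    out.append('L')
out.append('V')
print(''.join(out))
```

Execution trace: 'L' (outer except TypeError) → 'V' (after the try/except). Output: LV

Answer: LV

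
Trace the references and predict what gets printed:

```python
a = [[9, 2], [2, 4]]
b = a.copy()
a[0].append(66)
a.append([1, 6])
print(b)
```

Key concept: shallow copy with nested lists.
Step by step:
`a = [[9, 2], [2, 4]]` → a = [[9, 2], [2, 4]]
`b = a.copy()` → b = [[9, 2], [2, 4]]
`a[0].append(66)` → a = [[9, 2, 66], [2, 4]]; b = [[9, 2, 66], [2, 4]]
`a.append([1, 6])` → a = [[9, 2, 66], [2, 4], [1, 6]]
`print(b)` → prints [[9, 2, 66], [2, 4]]

Answer: [[9, 2, 66], [2, 4]]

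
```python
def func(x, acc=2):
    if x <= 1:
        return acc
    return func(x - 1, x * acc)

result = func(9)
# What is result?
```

Accumulator trace (n, acc): (9, 2) -> (8, 18) -> (7, 144) -> (6, 1008) -> (5, 6048) -> (4, 30240) -> (3, 120960) -> (2, 362880) -> (1, 725760) -> return 725760

Answer: 725760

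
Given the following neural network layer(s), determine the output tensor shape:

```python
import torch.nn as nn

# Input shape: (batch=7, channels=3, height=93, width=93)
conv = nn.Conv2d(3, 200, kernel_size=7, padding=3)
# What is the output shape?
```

Input: (7, 3, 93, 93) -> Output: (7, 200, 93, 93)

Answer: (7, 200, 93, 93)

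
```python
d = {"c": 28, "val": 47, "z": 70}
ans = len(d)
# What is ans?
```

Trace:
`d = {"c": 28, "val": 47, "z": 70}` → d = {'c': 28, 'val': 47, 'z': 70}
`ans = len(d)` → ans = 3
So ans = 3

Answer: 3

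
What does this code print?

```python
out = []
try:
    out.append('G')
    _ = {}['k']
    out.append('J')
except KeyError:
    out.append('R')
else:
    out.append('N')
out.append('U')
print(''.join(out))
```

Execution trace: 'G' (try body) → 'R' (except KeyError) → 'U' (after the try/except). Output: GRU

Answer: GRU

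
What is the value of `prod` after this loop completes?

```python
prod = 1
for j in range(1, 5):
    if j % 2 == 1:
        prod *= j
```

Product of odd numbers 1 to 4
`prod` takes the values: 1 → 3

Answer: 3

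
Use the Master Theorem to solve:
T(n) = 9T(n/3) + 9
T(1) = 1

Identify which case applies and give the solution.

a=9, b=3, f(n)=9. log_3(9) = 2. Since c=0 < 2, Case 1 applies: T(n) = Θ(n^log_b(a)) = O(n^2).

Answer: O(n^2) - Case 1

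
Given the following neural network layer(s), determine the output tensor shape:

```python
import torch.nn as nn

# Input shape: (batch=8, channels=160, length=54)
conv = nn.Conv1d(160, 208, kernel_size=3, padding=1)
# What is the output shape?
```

Input: (8, 160, 54) -> Output: (8, 208, 54)

Answer: (8, 208, 54)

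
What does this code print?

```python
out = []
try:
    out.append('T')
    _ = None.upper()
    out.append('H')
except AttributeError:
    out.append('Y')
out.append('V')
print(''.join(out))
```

Execution trace: 'T' (try body) → 'Y' (except AttributeError) → 'V' (after the try/except). Output: TYV

Answer: TYV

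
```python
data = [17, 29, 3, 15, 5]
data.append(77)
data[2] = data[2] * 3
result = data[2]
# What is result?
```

Trace:
`data = [17, 29, 3, 15, 5]` → data = [17, 29, 3, 15, 5]
`data.append(77)` → data = [17, 29, 3, 15, 5, 77]
`data[2] = data[2] * 3` → data = [17, 29, 9, 15, 5, 77]
`result = data[2]` → result = 9
So result = 9

Answer: 9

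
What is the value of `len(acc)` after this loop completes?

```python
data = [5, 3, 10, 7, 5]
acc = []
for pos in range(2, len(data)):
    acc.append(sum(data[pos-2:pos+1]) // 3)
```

Number of 3-element averages
`acc` takes the values: [] → [6] → [6, 6] → [6, 6, 7]
So `len(acc)` = 3

Answer: 3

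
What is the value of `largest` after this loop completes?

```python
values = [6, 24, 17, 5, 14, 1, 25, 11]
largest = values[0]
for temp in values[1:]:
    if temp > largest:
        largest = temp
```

Maximum of [6, 24, 17, 5, 14, 1, 25, 11]
`largest` takes the values: 6 → 24 → 25

Answer: 25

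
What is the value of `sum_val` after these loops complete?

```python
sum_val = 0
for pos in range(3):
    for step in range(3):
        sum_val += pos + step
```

Sum of all pos+step for pos,step in 3x3
`sum_val` takes the values: 0 → 1 → 3 → 4 → 6 → 9 → 11 → 14 → 18

Answer: 18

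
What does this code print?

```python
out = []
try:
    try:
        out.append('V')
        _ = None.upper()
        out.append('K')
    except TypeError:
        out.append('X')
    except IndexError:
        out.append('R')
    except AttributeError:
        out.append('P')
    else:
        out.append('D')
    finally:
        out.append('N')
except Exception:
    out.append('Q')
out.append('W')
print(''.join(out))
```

Execution trace: 'V' (inner try body) → 'P' (inner except AttributeError) → 'N' (inner finally) → 'W' (after the try/except). Output: VPNW

Answer: VPNW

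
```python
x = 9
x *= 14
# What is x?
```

Trace:
`x = 9` → x = 9
`x *= 14` → x = 126
So x = 126

Answer: 126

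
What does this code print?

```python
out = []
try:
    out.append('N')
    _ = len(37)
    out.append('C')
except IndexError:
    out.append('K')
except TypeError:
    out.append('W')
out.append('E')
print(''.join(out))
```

Execution trace: 'N' (try body) → 'W' (except TypeError) → 'E' (after the try/except). Output: NWE

Answer: NWE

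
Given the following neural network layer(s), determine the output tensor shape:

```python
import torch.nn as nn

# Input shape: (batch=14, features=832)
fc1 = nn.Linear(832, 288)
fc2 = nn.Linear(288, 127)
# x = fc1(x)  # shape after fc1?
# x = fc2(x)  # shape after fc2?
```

Input: (14, 832) -> after fc1: (14, 288) -> Output: (14, 127)

Answer: (14, 127)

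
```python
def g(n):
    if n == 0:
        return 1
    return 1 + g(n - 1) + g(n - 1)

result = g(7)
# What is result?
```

g(n) = 1 + 2·g(n-1), g(0)=1. Closed form: (1+1)·2^7 - 1 = 255.

Answer: 255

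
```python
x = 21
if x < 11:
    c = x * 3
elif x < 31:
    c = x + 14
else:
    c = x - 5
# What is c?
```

Trace:
`x = 21` → x = 21
`if x < 11: ...` → x < 11 is False, x < 31 is True → c = 35
So c = 35

Answer: 35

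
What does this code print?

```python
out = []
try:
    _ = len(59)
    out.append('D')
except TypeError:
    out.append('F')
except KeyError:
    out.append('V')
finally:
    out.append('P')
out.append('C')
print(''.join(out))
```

Execution trace: 'F' (except TypeError) → 'P' (finally) → 'C' (after the try/except). Output: FPC

Answer: FPC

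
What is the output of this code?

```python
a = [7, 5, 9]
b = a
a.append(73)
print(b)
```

Key concept: basic list aliasing.
Step by step:
`a = [7, 5, 9]` → a = [7, 5, 9]
`b = a` → b = [7, 5, 9] (same object as a)
`a.append(73)` → a = [7, 5, 9, 73] (same object as b); b = [7, 5, 9, 73] (same object as a)
`print(b)` → prints [7, 5, 9, 73]

Answer: [7, 5, 9, 73]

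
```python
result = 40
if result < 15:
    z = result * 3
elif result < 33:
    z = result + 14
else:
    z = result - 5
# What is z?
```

Trace:
`result = 40` → result = 40
`if result < 15: ...` → result < 15 is False, result < 33 is False, take else branch → z = 35
So z = 35

Answer: 35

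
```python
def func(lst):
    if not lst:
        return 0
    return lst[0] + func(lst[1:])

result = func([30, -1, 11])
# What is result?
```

30 + (-1) + 11 + 0 = 40

Answer: 40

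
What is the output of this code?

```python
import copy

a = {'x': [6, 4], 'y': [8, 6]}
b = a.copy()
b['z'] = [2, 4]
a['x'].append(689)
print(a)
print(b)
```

Key concept: shallow copy of dict with mutable values.
Step by step:
`a = {'x': [6, 4], 'y': [8, 6]}` → a = {'x': [6, 4], 'y': [8, 6]}
`b = a.copy()` → b = {'x': [6, 4], 'y': [8, 6]}
`b['z'] = [2, 4]` → b = {'x': [6, 4], 'y': [8, 6], 'z': [2, 4]}
`a['x'].append(689)` → a = {'x': [6, 4, 689], 'y': [8, 6]}; b = {'x': [6, 4, 689], 'y': [8, 6], 'z': [2, 4]}
`print(a)` → prints {'x': [6, 4, 689], 'y': [8, 6]}
`print(b)` → prints {'x': [6, 4, 689], 'y': [8, 6], 'z': [2, 4]}

Answer:
{'x': [6, 4, 689], 'y': [8, 6]}
{'x': [6, 4, 689], 'y': [8, 6], 'z': [2, 4]}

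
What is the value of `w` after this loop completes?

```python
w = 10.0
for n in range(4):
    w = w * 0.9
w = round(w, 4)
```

Exponential decay: 10.0 * 0.9^4
`w` takes the values: 10.0 → 9.0 → 8.1 → 7.29 → 6.561

Answer: 6.561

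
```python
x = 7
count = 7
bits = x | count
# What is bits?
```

Trace:
`x = 7` → x = 7
`count = 7` → count = 7
`bits = x | count` → bits = 7
So bits = 7

Answer: 7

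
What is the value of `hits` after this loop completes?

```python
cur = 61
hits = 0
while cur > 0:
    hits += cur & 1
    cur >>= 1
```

Count set bits in 61 (binary: 0b111101)
`hits` takes the values: 0 → 1 → 2 → 3 → 4 → 5

Answer: 5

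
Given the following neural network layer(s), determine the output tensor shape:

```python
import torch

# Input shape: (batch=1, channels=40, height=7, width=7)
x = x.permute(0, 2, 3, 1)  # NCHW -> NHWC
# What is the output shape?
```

Input: (1, 40, 7, 7) -> Output: (1, 7, 7, 40)

Answer: (1, 7, 7, 40)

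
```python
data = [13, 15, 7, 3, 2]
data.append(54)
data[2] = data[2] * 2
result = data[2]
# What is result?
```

Trace:
`data = [13, 15, 7, 3, 2]` → data = [13, 15, 7, 3, 2]
`data.append(54)` → data = [13, 15, 7, 3, 2, 54]
`data[2] = data[2] * 2` → data = [13, 15, 14, 3, 2, 54]
`result = data[2]` → result = 14
So result = 14

Answer: 14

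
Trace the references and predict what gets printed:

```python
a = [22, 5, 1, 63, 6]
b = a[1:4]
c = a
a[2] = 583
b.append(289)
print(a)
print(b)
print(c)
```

Key concept: slice vs alias.
Step by step:
`a = [22, 5, 1, 63, 6]` → a = [22, 5, 1, 63, 6]
`b = a[1:4]` → b = [5, 1, 63]
`c = a` → c = [22, 5, 1, 63, 6] (same object as a)
`a[2] = 583` → a = [22, 5, 583, 63, 6] (same object as c); c = [22, 5, 583, 63, 6] (same object as a)
`b.append(289)` → b = [5, 1, 63, 289]
`print(a)` → prints [22, 5, 583, 63, 6]
`print(b)` → prints [5, 1, 63, 289]
`print(c)` → prints [22, 5, 583, 63, 6]

Answer:
[22, 5, 583, 63, 6]
[5, 1, 63, 289]
[22, 5, 583, 63, 6]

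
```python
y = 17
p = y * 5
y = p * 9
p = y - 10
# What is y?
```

Trace:
`y = 17` → y = 17
`p = y * 5` → p = 85
`y = p * 9` → y = 765
`p = y - 10` → p = 755
So y = 765

Answer: 765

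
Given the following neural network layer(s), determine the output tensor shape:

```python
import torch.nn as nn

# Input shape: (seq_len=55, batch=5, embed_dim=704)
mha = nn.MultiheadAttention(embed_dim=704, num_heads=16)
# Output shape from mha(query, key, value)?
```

Input: (55, 5, 704) -> Output: (55, 5, 704)

Answer: (55, 5, 704)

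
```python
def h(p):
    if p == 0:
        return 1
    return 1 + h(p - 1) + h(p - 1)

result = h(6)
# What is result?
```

h(p) = 1 + 2·h(p-1), h(0)=1. Closed form: (1+1)·2^6 - 1 = 127.

Answer: 127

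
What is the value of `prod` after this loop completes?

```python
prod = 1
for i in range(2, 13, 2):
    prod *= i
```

Product of even numbers 2 to 12
`prod` takes the values: 1 → 2 → 8 → 48 → 384 → 3840 → 46080

Answer: 46080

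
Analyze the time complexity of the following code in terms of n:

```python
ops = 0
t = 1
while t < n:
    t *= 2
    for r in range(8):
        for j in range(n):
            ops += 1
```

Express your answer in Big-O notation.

Each loop level contributes: log n × 1 × n. Multiplying the contributions gives O(n log n).

Answer: O(n log n)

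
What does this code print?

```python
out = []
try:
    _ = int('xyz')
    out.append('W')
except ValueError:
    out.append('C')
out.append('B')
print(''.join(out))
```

Execution trace: 'C' (except ValueError) → 'B' (after the try/except). Output: CB

Answer: CB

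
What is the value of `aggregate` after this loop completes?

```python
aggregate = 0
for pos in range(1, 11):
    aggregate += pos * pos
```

Sum of squares 1² to 10² = 385
`aggregate` takes the values: 0 → 1 → 5 → 14 → 30 → 55 → 91 → 140 → 204 → 285 → 385

Answer: 385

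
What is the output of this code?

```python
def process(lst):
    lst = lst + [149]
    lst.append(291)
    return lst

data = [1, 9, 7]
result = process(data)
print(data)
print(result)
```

Key concept: rebinding parameter vs mutation.
Step by step:
`data = [1, 9, 7]` → data = [1, 9, 7]
`result = process(data)` → result = [1, 9, 7, 149, 291]
`print(data)` → prints [1, 9, 7]
`print(result)` → prints [1, 9, 7, 149, 291]

Answer:
[1, 9, 7]
[1, 9, 7, 149, 291]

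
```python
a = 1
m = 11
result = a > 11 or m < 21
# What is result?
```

Trace:
`a = 1` → a = 1
`m = 11` → m = 11
`result = a > 11 or m < 21` → result = True
So result = True

Answer: True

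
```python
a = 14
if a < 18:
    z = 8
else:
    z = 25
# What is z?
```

Trace:
`a = 14` → a = 14
`if a < 18: ...` → a < 18 is True → z = 8
So z = 8

Answer: 8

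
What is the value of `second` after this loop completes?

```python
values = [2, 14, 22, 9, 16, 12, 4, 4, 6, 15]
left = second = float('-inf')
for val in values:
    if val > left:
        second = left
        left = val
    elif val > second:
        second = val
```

Second largest (with repeats) in [2, 14, 22, 9, 16, 12, 4, 4, 6, 15]
`second` takes the values: -inf → 2 → 14 → 16

Answer: 16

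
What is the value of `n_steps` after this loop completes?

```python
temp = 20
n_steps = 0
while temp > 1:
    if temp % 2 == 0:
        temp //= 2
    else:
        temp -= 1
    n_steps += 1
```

Steps to reduce 20 to 1
`n_steps` takes the values: 0 → 1 → 2 → 3 → 4 → 5

Answer: 5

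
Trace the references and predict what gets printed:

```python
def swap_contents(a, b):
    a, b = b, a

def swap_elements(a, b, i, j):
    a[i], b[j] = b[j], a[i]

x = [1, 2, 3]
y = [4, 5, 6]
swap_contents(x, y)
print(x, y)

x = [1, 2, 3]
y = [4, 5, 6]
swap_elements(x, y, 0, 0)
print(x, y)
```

Key concept: parameter rebinding vs mutation.
Step by step:
`x = [1, 2, 3]` → x = [1, 2, 3]
`y = [4, 5, 6]` → y = [4, 5, 6]
`swap_contents(x, y)` → no visible change to tracked variables
`print(x, y)` → prints [1, 2, 3] [4, 5, 6]
`x = [1, 2, 3]` → x = [1, 2, 3]
`y = [4, 5, 6]` → y = [4, 5, 6]
`swap_elements(x, y, 0, 0)` → x = [4, 2, 3]; y = [1, 5, 6]
`print(x, y)` → prints [4, 2, 3] [1, 5, 6]

Answer:
[1, 2, 3] [4, 5, 6]
[4, 2, 3] [1, 5, 6]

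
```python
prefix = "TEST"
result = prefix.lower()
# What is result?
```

Trace:
`prefix = "TEST"` → prefix = 'TEST'
`result = prefix.lower()` → result = 'test'
So result = 'test'

Answer: 'test'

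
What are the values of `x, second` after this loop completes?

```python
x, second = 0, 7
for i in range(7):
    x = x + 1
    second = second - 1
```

x goes 0→7, second goes 7→0
`x, second` takes the values: (0, 7) → (1, 7) → (1, 6) → (2, 6) → (2, 5) → (3, 5) → (3, 4) → (4, 4) → (4, 3) → (5, 3) → (5, 2) → (6, 2) → (6, 1) → (7, 1) → (7, 0)

Answer: 7, 0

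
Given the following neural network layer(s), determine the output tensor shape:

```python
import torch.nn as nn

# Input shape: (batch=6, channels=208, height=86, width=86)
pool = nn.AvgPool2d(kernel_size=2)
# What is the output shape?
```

Input: (6, 208, 86, 86) -> Output: (6, 208, 43, 43)

Answer: (6, 208, 43, 43)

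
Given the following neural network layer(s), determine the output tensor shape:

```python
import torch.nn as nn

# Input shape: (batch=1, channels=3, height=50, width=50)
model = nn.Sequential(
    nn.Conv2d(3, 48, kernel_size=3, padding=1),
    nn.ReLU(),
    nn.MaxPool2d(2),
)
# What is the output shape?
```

Input: (1, 3, 50, 50) -> after Conv2d: (1, 48, 50, 50) -> after ReLU: (1, 48, 50, 50) -> Output: (1, 48, 25, 25)

Answer: (1, 48, 25, 25)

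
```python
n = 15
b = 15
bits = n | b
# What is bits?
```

Trace:
`n = 15` → n = 15
`b = 15` → b = 15
`bits = n | b` → bits = 15
So bits = 15

Answer: 15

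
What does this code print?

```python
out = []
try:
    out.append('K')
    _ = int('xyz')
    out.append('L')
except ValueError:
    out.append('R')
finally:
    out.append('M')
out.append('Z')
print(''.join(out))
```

Execution trace: 'K' (try body) → 'R' (except ValueError) → 'M' (finally) → 'Z' (after the try/except). Output: KRMZ

Answer: KRMZ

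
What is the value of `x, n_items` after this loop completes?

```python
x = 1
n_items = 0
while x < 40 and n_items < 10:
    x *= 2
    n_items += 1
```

Double until >= 40 or 10 iterations
`x, n_items` takes the values: (1, 0) → (2, 0) → (2, 1) → (4, 1) → (4, 2) → (8, 2) → (8, 3) → (16, 3) → (16, 4) → (32, 4) → (32, 5) → (64, 5) → (64, 6)

Answer: 64, 6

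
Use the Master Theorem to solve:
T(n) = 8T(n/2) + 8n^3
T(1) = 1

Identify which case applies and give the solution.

a=8, b=2, f(n)=8n^3. log_2(8) = 3. Since c=3 = 3, Case 2 applies: T(n) = Θ(n^log_b(a) · log n) = O(n^3 log n).

Answer: O(n^3 log n) - Case 2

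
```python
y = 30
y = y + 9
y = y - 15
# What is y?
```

Trace:
`y = 30` → y = 30
`y = y + 9` → y = 39
`y = y - 15` → y = 24
So y = 24

Answer: 24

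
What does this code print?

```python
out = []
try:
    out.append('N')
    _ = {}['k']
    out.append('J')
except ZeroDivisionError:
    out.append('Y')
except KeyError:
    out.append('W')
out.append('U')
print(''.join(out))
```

Execution trace: 'N' (try body) → 'W' (except KeyError) → 'U' (after the try/except). Output: NWU

Answer: NWU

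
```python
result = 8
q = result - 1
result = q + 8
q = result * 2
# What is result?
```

Trace:
`result = 8` → result = 8
`q = result - 1` → q = 7
`result = q + 8` → result = 15
`q = result * 2` → q = 30
So result = 15

Answer: 15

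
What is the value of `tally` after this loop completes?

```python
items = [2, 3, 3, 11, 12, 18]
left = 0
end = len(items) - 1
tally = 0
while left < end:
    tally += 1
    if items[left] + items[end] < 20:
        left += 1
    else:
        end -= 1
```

Steps to find pair summing to 20
`tally` takes the values: 0 → 1 → 2 → 3 → 4 → 5

Answer: 5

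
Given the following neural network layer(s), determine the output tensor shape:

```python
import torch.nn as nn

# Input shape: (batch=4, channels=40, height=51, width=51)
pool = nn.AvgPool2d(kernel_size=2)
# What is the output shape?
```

Input: (4, 40, 51, 51) -> Output: (4, 40, 25, 25)

Answer: (4, 40, 25, 25)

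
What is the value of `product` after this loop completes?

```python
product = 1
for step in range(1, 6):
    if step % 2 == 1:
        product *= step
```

Product of odd numbers 1 to 5
`product` takes the values: 1 → 3 → 15

Answer: 15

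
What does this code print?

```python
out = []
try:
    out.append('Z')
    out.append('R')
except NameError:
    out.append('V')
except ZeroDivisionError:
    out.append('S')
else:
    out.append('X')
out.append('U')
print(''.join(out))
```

Execution trace: 'Z' (try body) → 'R' (try body, no exception) → 'X' (else) → 'U' (after the try/except). Output: ZRXU

Answer: ZRXU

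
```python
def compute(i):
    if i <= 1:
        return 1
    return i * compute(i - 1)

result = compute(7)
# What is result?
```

compute(7) = 7 * 6 * 5 * 4 * 3 * 2 * 1 = 5040

Answer: 5040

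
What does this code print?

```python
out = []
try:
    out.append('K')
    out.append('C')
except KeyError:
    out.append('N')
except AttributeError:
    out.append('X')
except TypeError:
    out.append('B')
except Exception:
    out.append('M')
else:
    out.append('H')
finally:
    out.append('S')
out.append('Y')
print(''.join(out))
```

Execution trace: 'K' (try body) → 'C' (try body, no exception) → 'H' (else) → 'S' (finally) → 'Y' (after the try/except). Output: KCHSY

Answer: KCHSY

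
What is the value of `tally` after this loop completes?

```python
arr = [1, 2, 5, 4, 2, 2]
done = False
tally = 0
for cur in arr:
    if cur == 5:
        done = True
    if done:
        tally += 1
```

Count elements after first 5 in [1, 2, 5, 4, 2, 2]
`tally` takes the values: 0 → 1 → 2 → 3 → 4

Answer: 4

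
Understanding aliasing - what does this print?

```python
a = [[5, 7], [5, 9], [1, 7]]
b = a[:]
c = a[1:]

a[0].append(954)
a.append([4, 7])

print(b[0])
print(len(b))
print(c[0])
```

Key concept: slice with nested mutation.
Step by step:
`a = [[5, 7], [5, 9], [1, 7]]` → a = [[5, 7], [5, 9], [1, 7]]
`b = a[:]` → b = [[5, 7], [5, 9], [1, 7]]
`c = a[1:]` → c = [[5, 9], [1, 7]]
`a[0].append(954)` → a = [[5, 7, 954], [5, 9], [1, 7]]; b = [[5, 7, 954], [5, 9], [1, 7]]
`a.append([4, 7])` → a = [[5, 7, 954], [5, 9], [1, 7], [4, 7]]
`print(b[0])` → prints [5, 7, 954]
`print(len(b))` → prints 3
`print(c[0])` → prints [5, 9]

Answer:
[5, 7, 954]
3
[5, 9]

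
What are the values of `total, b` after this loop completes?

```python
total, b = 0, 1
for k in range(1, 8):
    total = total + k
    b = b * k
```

Sum and factorial of 1 to 7
`total, b` takes the values: (0, 1) → (1, 1) → (3, 1) → (3, 2) → (6, 2) → (6, 6) → (10, 6) → (10, 24) → (15, 24) → (15, 120) → (21, 120) → (21, 720) → (28, 720) → (28, 5040)

Answer: 28, 5040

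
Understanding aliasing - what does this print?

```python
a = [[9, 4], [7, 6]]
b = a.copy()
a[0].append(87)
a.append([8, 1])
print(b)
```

Key concept: shallow copy with nested lists.
Step by step:
`a = [[9, 4], [7, 6]]` → a = [[9, 4], [7, 6]]
`b = a.copy()` → b = [[9, 4], [7, 6]]
`a[0].append(87)` → a = [[9, 4, 87], [7, 6]]; b = [[9, 4, 87], [7, 6]]
`a.append([8, 1])` → a = [[9, 4, 87], [7, 6], [8, 1]]
`print(b)` → prints [[9, 4, 87], [7, 6]]

Answer: [[9, 4, 87], [7, 6]]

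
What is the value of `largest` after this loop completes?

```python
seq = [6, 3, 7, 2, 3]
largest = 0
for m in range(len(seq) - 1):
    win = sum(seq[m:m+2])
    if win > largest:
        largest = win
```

Max sum of 2-element window in [6, 3, 7, 2, 3]
`largest` takes the values: 0 → 9 → 10

Answer: 10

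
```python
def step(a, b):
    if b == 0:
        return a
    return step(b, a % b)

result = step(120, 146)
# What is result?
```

step(120, 146) -> step(146, 120) -> step(120, 26) -> step(26, 16) -> step(16, 10) -> step(10, 6) -> step(6, 4) -> step(4, 2) -> step(2, 0) -> 2

Answer: 2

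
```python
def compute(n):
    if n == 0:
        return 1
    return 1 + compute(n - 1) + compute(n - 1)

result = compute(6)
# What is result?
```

compute(n) = 1 + 2·compute(n-1), compute(0)=1. Closed form: (1+1)·2^6 - 1 = 127.

Answer: 127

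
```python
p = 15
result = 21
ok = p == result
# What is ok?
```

Trace:
`p = 15` → p = 15
`result = 21` → result = 21
`ok = p == result` → ok = False
So ok = False

Answer: False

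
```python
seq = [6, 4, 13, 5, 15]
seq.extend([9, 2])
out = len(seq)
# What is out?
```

Trace:
`seq = [6, 4, 13, 5, 15]` → seq = [6, 4, 13, 5, 15]
`seq.extend([9, 2])` → seq = [6, 4, 13, 5, 15, 9, 2]
`out = len(seq)` → out = 7
So out = 7

Answer: 7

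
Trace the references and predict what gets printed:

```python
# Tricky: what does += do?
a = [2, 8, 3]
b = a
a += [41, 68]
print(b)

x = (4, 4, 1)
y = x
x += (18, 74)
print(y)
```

Key concept: += behavior differs for mutable vs immutable.
Step by step:
`a = [2, 8, 3]` → a = [2, 8, 3]
`b = a` → b = [2, 8, 3] (same object as a)
`a += [41, 68]` → a = [2, 8, 3, 41, 68] (same object as b); b = [2, 8, 3, 41, 68] (same object as a)
`print(b)` → prints [2, 8, 3, 41, 68]
`x = (4, 4, 1)` → x = (4, 4, 1)
`y = x` → y = (4, 4, 1)
`x += (18, 74)` → x = (4, 4, 1, 18, 74)
`print(y)` → prints (4, 4, 1)

Answer:
[2, 8, 3, 41, 68]
(4, 4, 1)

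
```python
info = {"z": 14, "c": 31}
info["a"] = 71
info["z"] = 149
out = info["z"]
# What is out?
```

Trace:
`info = {"z": 14, "c": 31}` → info = {'z': 14, 'c': 31}
`info["a"] = 71` → info = {'z': 14, 'c': 31, 'a': 71}
`info["z"] = 149` → info = {'z': 149, 'c': 31, 'a': 71}
`out = info["z"]` → out = 149
So out = 149

Answer: 149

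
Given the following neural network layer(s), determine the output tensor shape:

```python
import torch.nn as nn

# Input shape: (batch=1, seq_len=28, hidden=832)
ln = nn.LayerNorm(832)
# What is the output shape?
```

Input: (1, 28, 832) -> Output: (1, 28, 832)

Answer: (1, 28, 832)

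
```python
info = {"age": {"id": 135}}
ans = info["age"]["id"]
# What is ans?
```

Trace:
`info = {"age": {"id": 135}}` → info = {'age': {'id': 135}}
`ans = info["age"]["id"]` → ans = 135
So ans = 135

Answer: 135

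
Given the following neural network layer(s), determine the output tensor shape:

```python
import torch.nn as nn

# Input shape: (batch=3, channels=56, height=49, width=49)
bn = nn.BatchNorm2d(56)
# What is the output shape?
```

Input: (3, 56, 49, 49) -> Output: (3, 56, 49, 49)

Answer: (3, 56, 49, 49)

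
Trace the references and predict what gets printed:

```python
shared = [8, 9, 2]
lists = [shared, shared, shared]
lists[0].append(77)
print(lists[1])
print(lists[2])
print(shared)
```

Key concept: list of same reference.
Step by step:
`shared = [8, 9, 2]` → shared = [8, 9, 2]
`lists = [shared, shared, shared]` → lists = [[8, 9, 2], [8, 9, 2], [8, 9, 2]]
`lists[0].append(77)` → shared = [8, 9, 2, 77]; lists = [[8, 9, 2, 77], [8, 9, 2, 77], [8, 9, 2, 77]]
`print(lists[1])` → prints [8, 9, 2, 77]
`print(lists[2])` → prints [8, 9, 2, 77]
`print(shared)` → prints [8, 9, 2, 77]

Answer:
[8, 9, 2, 77]
[8, 9, 2, 77]
[8, 9, 2, 77]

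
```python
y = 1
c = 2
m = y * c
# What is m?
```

Trace:
`y = 1` → y = 1
`c = 2` → c = 2
`m = y * c` → m = 2
So m = 2

Answer: 2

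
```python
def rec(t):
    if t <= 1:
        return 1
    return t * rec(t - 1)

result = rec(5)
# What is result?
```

rec(5) = 5 * 4 * 3 * 2 * 1 = 120

Answer: 120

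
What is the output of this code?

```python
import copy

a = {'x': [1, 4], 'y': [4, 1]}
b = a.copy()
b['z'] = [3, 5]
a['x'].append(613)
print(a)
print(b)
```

Key concept: shallow copy of dict with mutable values.
Step by step:
`a = {'x': [1, 4], 'y': [4, 1]}` → a = {'x': [1, 4], 'y': [4, 1]}
`b = a.copy()` → b = {'x': [1, 4], 'y': [4, 1]}
`b['z'] = [3, 5]` → b = {'x': [1, 4], 'y': [4, 1], 'z': [3, 5]}
`a['x'].append(613)` → a = {'x': [1, 4, 613], 'y': [4, 1]}; b = {'x': [1, 4, 613], 'y': [4, 1], 'z': [3, 5]}
`print(a)` → prints {'x': [1, 4, 613], 'y': [4, 1]}
`print(b)` → prints {'x': [1, 4, 613], 'y': [4, 1], 'z': [3, 5]}

Answer:
{'x': [1, 4, 613], 'y': [4, 1]}
{'x': [1, 4, 613], 'y': [4, 1], 'z': [3, 5]}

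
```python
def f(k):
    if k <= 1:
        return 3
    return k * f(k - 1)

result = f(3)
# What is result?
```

f(3) = 3 * 2 * 3 = 18

Answer: 18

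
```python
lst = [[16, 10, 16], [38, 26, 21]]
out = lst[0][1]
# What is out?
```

Trace:
`lst = [[16, 10, 16], [38, 26, 21]]` → lst = [[16, 10, 16], [38, 26, 21]]
`out = lst[0][1]` → out = 10
So out = 10

Answer: 10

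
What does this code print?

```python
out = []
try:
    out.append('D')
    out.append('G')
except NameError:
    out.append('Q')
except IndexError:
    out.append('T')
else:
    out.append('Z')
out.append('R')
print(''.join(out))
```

Execution trace: 'D' (try body) → 'G' (try body, no exception) → 'Z' (else) → 'R' (after the try/except). Output: DGZR

Answer: DGZR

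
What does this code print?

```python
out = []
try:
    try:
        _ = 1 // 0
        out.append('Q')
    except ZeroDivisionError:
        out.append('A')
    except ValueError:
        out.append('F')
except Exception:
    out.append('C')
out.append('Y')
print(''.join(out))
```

Execution trace: 'A' (inner except ZeroDivisionError) → 'Y' (after the try/except). Output: AY

Answer: AY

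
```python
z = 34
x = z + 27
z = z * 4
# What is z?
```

Trace:
`z = 34` → z = 34
`x = z + 27` → x = 61
`z = z * 4` → z = 136
So z = 136

Answer: 136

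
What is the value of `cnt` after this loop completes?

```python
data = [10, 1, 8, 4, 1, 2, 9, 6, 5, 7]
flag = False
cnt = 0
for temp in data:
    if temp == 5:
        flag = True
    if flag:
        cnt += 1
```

Count elements after first 5 in [10, 1, 8, 4, 1, 2, 9, 6, 5, 7]
`cnt` takes the values: 0 → 1 → 2

Answer: 2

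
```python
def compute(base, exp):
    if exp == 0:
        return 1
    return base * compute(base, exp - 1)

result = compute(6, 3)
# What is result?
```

compute(6, 3) = 6 * 6 * 6 = 216

Answer: 216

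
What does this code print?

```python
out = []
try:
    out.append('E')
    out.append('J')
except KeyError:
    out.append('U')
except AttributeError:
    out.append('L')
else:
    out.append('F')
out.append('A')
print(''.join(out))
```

Execution trace: 'E' (try body) → 'J' (try body, no exception) → 'F' (else) → 'A' (after the try/except). Output: EJFA

Answer: EJFA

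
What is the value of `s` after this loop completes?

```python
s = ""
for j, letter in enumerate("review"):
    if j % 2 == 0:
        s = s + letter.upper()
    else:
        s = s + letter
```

Uppercase even positions in 'review'
`s` takes the values: "" → "R" → "Re" → "ReV" → "ReVi" → "ReViE" → "ReViEw"

Answer: "ReViEw"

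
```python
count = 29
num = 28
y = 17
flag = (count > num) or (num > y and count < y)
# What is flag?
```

Trace:
`count = 29` → count = 29
`num = 28` → num = 28
`y = 17` → y = 17
`flag = (count > num) or (num > y and count < y)` → flag = True
So flag = True

Answer: True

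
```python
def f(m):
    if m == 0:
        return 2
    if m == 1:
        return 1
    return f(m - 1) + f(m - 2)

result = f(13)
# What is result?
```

Build up from base cases: f(0)=2, f(1)=1, f(2)=3, f(3)=4, f(4)=7, f(5)=11, f(6)=18, ..., f(13)=521

Answer: 521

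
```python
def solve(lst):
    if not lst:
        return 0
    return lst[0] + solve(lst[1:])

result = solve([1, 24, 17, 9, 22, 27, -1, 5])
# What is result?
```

1 + 24 + 17 + 9 + 22 + 27 + (-1) + 5 + 0 = 104

Answer: 104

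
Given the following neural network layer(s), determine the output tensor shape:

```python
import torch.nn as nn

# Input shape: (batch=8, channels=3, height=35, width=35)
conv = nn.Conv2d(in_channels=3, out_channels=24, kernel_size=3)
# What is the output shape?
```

Input: (8, 3, 35, 35) -> Output: (8, 24, 33, 33)

Answer: (8, 24, 33, 33)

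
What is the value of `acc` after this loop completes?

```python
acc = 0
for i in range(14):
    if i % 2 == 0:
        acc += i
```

Sum of even numbers 0 to 13
`acc` takes the values: 0 → 2 → 6 → 12 → 20 → 30 → 42

Answer: 42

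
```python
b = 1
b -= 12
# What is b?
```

Trace:
`b = 1` → b = 1
`b -= 12` → b = -11
So b = -11

Answer: -11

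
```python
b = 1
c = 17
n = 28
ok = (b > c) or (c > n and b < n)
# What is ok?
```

Trace:
`b = 1` → b = 1
`c = 17` → c = 17
`n = 28` → n = 28
`ok = (b > c) or (c > n and b < n)` → ok = False
So ok = False

Answer: False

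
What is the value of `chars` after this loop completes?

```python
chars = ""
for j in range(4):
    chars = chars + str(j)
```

Concatenate digits 0 to 3
`chars` takes the values: "" → "0" → "01" → "012" → "0123"

Answer: "0123"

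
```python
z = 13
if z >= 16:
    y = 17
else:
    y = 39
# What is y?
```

Trace:
`z = 13` → z = 13
`if z >= 16: ...` → z >= 16 is False, take else branch → y = 39
So y = 39

Answer: 39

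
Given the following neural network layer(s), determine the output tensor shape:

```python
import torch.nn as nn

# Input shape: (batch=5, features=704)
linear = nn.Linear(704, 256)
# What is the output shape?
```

Input: (5, 704) -> Output: (5, 256)

Answer: (5, 256)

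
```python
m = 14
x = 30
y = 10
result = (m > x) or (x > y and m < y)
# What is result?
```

Trace:
`m = 14` → m = 14
`x = 30` → x = 30
`y = 10` → y = 10
`result = (m > x) or (x > y and m < y)` → result = False
So result = False

Answer: False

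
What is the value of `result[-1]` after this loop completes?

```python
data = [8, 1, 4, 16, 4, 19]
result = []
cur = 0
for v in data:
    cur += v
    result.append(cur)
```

Cumulative sum ends at 52
`result` takes the values: [] → [8] → [8, 9] → [8, 9, 13] → [8, 9, 13, 29] → [8, 9, 13, 29, 33] → [8, 9, 13, 29, 33, 52]
So `result[-1]` = 52

Answer: 52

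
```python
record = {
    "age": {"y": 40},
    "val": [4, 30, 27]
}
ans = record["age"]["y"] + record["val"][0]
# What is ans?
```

Trace:
`record = { ...` → record = {'age': {'y': 40}, 'val': [4, 30, 27]}
`ans = record["age"]["y"] + record["val"][0]` → ans = 44
So ans = 44

Answer: 44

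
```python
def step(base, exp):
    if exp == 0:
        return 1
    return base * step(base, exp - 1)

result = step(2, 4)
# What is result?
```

step(2, 4) = 2 * 2 * 2 * 2 = 16

Answer: 16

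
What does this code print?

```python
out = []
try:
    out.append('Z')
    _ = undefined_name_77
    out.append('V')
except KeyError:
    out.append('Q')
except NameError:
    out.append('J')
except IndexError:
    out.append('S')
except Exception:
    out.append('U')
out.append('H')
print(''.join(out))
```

Execution trace: 'Z' (try body) → 'J' (except NameError) → 'H' (after the try/except). Output: ZJH

Answer: ZJH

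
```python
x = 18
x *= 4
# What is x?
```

Trace:
`x = 18` → x = 18
`x *= 4` → x = 72
So x = 72

Answer: 72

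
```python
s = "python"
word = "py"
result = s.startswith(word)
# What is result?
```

Trace:
`s = "python"` → s = 'python'
`word = "py"` → word = 'py'
`result = s.startswith(word)` → result = True
So result = True

Answer: True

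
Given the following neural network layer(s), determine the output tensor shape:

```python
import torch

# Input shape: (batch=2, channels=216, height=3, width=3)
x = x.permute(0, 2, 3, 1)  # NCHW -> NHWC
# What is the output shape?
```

Input: (2, 216, 3, 3) -> Output: (2, 3, 3, 216)

Answer: (2, 3, 3, 216)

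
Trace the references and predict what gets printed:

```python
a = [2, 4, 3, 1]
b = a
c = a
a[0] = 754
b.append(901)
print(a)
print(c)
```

Key concept: multiple aliases.
Step by step:
`a = [2, 4, 3, 1]` → a = [2, 4, 3, 1]
`b = a` → b = [2, 4, 3, 1] (same object as a)
`c = a` → c = [2, 4, 3, 1] (same object as a, b)
`a[0] = 754` → a = [754, 4, 3, 1] (same object as b, c); b = [754, 4, 3, 1] (same object as a, c); c = [754, 4, 3, 1] (same object as a, b)
`b.append(901)` → a = [754, 4, 3, 1, 901] (same object as b, c); b = [754, 4, 3, 1, 901] (same object as a, c); c = [754, 4, 3, 1, 901] (same object as a, b)
`print(a)` → prints [754, 4, 3, 1, 901]
`print(c)` → prints [754, 4, 3, 1, 901]

Answer:
[754, 4, 3, 1, 901]
[754, 4, 3, 1, 901]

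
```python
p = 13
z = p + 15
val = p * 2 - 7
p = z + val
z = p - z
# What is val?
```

Trace:
`p = 13` → p = 13
`z = p + 15` → z = 28
`val = p * 2 - 7` → val = 19
`p = z + val` → p = 47
`z = p - z` → z = 19
So val = 19

Answer: 19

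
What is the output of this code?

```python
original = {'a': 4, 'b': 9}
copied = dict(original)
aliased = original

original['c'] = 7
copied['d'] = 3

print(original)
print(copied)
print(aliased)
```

Key concept: dict() creates copy, assignment creates alias.
Step by step:
`original = {'a': 4, 'b': 9}` → original = {'a': 4, 'b': 9}
`copied = dict(original)` → copied = {'a': 4, 'b': 9}
`aliased = original` → aliased = {'a': 4, 'b': 9} (same object as original)
`original['c'] = 7` → original = {'a': 4, 'b': 9, 'c': 7} (same object as aliased); aliased = {'a': 4, 'b': 9, 'c': 7} (same object as original)
`copied['d'] = 3` → copied = {'a': 4, 'b': 9, 'd': 3}
`print(original)` → prints {'a': 4, 'b': 9, 'c': 7}
`print(copied)` → prints {'a': 4, 'b': 9, 'd': 3}
`print(aliased)` → prints {'a': 4, 'b': 9, 'c': 7}

Answer:
{'a': 4, 'b': 9, 'c': 7}
{'a': 4, 'b': 9, 'd': 3}
{'a': 4, 'b': 9, 'c': 7}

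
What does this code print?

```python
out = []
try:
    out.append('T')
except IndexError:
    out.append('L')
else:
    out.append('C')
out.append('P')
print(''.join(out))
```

Execution trace: 'T' (try body, no exception) → 'C' (else) → 'P' (after the try/except). Output: TCP

Answer: TCP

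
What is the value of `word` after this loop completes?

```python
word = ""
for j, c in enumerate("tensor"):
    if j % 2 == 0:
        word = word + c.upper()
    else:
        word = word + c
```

Uppercase even positions in 'tensor'
`word` takes the values: "" → "T" → "Te" → "TeN" → "TeNs" → "TeNsO" → "TeNsOr"

Answer: "TeNsOr"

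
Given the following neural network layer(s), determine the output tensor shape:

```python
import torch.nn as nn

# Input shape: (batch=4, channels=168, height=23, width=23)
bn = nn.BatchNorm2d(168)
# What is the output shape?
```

Input: (4, 168, 23, 23) -> Output: (4, 168, 23, 23)

Answer: (4, 168, 23, 23)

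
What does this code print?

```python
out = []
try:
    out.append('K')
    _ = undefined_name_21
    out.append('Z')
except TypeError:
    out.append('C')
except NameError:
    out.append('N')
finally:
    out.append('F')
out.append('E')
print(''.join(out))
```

Execution trace: 'K' (try body) → 'N' (except NameError) → 'F' (finally) → 'E' (after the try/except). Output: KNFE

Answer: KNFE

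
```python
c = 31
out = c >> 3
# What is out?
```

Trace:
`c = 31` → c = 31
`out = c >> 3` → out = 3
So out = 3

Answer: 3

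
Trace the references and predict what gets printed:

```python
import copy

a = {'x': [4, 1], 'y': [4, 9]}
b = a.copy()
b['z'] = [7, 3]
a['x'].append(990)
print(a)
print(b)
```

Key concept: shallow copy of dict with mutable values.
Step by step:
`a = {'x': [4, 1], 'y': [4, 9]}` → a = {'x': [4, 1], 'y': [4, 9]}
`b = a.copy()` → b = {'x': [4, 1], 'y': [4, 9]}
`b['z'] = [7, 3]` → b = {'x': [4, 1], 'y': [4, 9], 'z': [7, 3]}
`a['x'].append(990)` → a = {'x': [4, 1, 990], 'y': [4, 9]}; b = {'x': [4, 1, 990], 'y': [4, 9], 'z': [7, 3]}
`print(a)` → prints {'x': [4, 1, 990], 'y': [4, 9]}
`print(b)` → prints {'x': [4, 1, 990], 'y': [4, 9], 'z': [7, 3]}

Answer:
{'x': [4, 1, 990], 'y': [4, 9]}
{'x': [4, 1, 990], 'y': [4, 9], 'z': [7, 3]}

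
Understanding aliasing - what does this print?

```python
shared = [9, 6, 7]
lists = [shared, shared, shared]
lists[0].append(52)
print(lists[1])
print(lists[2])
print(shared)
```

Key concept: list of same reference.
Step by step:
`shared = [9, 6, 7]` → shared = [9, 6, 7]
`lists = [shared, shared, shared]` → lists = [[9, 6, 7], [9, 6, 7], [9, 6, 7]]
`lists[0].append(52)` → shared = [9, 6, 7, 52]; lists = [[9, 6, 7, 52], [9, 6, 7, 52], [9, 6, 7, 52]]
`print(lists[1])` → prints [9, 6, 7, 52]
`print(lists[2])` → prints [9, 6, 7, 52]
`print(shared)` → prints [9, 6, 7, 52]

Answer:
[9, 6, 7, 52]
[9, 6, 7, 52]
[9, 6, 7, 52]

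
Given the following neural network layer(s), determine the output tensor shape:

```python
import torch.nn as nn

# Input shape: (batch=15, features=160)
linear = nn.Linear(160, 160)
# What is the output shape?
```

Input: (15, 160) -> Output: (15, 160)

Answer: (15, 160)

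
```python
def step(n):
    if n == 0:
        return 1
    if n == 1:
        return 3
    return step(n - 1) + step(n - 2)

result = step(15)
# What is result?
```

Build up from base cases: step(0)=1, step(1)=3, step(2)=4, step(3)=7, step(4)=11, step(5)=18, step(6)=29, ..., step(15)=2207

Answer: 2207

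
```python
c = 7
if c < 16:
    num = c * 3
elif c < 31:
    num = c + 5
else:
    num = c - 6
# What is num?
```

Trace:
`c = 7` → c = 7
`if c < 16: ...` → c < 16 is True → num = 21
So num = 21

Answer: 21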